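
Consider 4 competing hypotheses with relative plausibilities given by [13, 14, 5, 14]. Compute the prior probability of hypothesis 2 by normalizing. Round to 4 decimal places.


Sum of weights = 13 + 14 + 5 + 14 = 46
Normalized prior for H2 = 14 / 46
= 0.3043

0.3043


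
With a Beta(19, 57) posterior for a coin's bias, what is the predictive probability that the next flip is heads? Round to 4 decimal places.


The predictive probability equals the posterior mean.
P(next = heads) = alpha / (alpha + beta)
= 19 / 76 = 0.25

0.25


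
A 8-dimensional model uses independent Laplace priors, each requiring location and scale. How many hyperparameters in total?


Per parameter: 2 (location and scale).
Total = 8 * 2 = 16

16


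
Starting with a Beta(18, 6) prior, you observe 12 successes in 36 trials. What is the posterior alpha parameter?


For a Beta-Binomial conjugate model:
Posterior alpha = prior alpha + number of successes
= 18 + 12 = 30

30


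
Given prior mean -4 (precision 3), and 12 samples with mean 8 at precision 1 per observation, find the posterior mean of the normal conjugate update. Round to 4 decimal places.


The posterior mean is a precision-weighted average of prior and data.
Post. prec. = 3 + 12 = 15
Post. mean = (-12 + 96)/15 = 84/15 = 5.6

5.6


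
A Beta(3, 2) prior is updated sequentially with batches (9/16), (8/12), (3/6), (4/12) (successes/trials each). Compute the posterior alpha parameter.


Sequential conjugate updating is equivalent to a single batch update.
Total successes across all batches = 24
alpha_posterior = alpha_prior + total_successes = 3 + 24
= 27

27


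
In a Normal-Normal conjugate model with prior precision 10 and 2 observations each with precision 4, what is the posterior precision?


Posterior precision = prior precision + n * observation precision
= 10 + 2 * 4
= 10 + 8 = 18

18


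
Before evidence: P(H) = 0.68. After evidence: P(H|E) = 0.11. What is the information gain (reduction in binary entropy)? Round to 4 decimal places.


Prior entropy = 0.9044
Posterior entropy = 0.4999
Information gain = 0.9044 - 0.4999 = 0.4045

0.4045


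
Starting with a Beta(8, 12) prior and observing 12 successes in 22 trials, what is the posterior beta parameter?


Posterior beta = prior beta + failures
Failures = 22 - 12 = 10
beta_post = 12 + 10 = 22

22


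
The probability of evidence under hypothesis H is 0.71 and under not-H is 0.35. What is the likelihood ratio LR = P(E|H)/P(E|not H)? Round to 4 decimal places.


LR = 0.71 / 0.35
= 2.0286

2.0286


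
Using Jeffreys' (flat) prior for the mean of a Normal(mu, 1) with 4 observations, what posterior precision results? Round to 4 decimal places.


Flat prior means prior precision is 0.
Posterior precision = n / sigma^2 = 4/1 = 4.0

4.0


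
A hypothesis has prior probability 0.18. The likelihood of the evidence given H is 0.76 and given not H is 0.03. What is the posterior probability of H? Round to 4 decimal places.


Using Bayes' theorem:
P(E) = 0.18 * 0.76 + 0.82 * 0.03
P(E) = 0.1614
P(H|E) = (0.18 * 0.76) / 0.1614 = 0.8476

0.8476


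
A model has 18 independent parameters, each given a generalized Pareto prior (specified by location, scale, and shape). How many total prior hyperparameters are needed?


Each generalized Pareto prior needs 3 hyperparameters (location, scale, and shape).
Total = 3 * 18 = 54

54


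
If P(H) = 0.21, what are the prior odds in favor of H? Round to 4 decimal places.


Prior odds = P(H) / (1 - P(H))
= 0.21 / 0.79
= 0.2658

0.2658


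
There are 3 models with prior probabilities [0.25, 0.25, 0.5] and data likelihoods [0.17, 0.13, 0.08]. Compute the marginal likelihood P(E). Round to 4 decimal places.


P(E) = sum over models of P(M_i) * P(E|M_i)
= 0.25*0.17 + 0.25*0.13 + 0.5*0.08
= 0.115

0.115


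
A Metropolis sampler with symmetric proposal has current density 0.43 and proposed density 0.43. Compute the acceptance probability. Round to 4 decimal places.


For symmetric proposals, acceptance = min(1, pi(x*)/pi(x))
= min(1, 0.43/0.43)
= min(1, 1.0) = 1.0

1.0


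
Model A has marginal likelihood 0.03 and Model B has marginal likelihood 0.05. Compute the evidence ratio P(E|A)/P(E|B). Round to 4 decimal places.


Evidence ratio = P(E|A) / P(E|B)
= 0.03 / 0.05
= 0.6

0.6


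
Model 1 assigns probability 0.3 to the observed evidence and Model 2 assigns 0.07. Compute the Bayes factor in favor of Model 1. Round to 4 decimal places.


BF = P(data|M1) / P(data|M2)
= 0.3 / 0.07 = 4.2857

4.2857


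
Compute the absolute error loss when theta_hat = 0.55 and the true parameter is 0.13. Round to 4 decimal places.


L = |theta_hat - theta_true|
= |0.55 - 0.13| = 0.42

0.42


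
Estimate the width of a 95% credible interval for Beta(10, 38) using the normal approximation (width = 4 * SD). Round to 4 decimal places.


For Beta(a,b): Var = ab/((a+b)^2(a+b+1))
Var = 0.0034, SD = 0.058
Approximate 95% CI width = 4 * 0.058 = 0.2321

0.2321


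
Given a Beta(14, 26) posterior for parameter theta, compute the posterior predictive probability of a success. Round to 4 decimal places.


For a Beta-Bernoulli model, the predictive probability is the mean:
P(success) = 14/(14+26) = 14/40 = 0.35

0.35


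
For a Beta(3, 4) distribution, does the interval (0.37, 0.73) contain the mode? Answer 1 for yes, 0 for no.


Mode of Beta(a,b) = (a-1)/(a+b-2)
= (3-1)/(3+4-2) = 0.4
Check: 0.37 <= 0.4 <= 0.73?
Result: 1

1


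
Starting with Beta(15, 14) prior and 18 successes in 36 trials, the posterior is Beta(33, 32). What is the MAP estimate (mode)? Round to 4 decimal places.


The mode of Beta(a, b) when a > 1 and b > 1 is (a-1)/(a+b-2)
= (33 - 1) / (33 + 32 - 2)
= 32 / 63
= 0.5079

0.5079


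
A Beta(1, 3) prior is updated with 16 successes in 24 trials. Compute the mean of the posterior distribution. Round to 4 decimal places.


After update: Beta(17, 11)
Mean = 17 / (17 + 11) = 17 / 28
= 0.6071

0.6071


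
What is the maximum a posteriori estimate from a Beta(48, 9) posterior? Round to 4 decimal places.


The MAP estimate equals the mode of the distribution.
Mode of Beta(a,b) = (a-1)/(a+b-2)
= 47/55
= 0.8545

0.8545


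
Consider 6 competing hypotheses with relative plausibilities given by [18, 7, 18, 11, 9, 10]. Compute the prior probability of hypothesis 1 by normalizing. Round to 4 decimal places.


Sum of weights = 18 + 7 + 18 + 11 + 9 + 10 = 73
Normalized prior for H1 = 18 / 73
= 0.2466

0.2466


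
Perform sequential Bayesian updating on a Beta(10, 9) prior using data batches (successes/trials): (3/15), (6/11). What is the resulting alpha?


Accumulate successes: 9
Posterior alpha = prior alpha + sum of successes
= 10 + 9 = 19

19


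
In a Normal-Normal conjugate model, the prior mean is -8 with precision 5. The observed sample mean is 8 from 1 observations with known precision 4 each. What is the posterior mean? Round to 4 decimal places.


Posterior precision = tau0 + n*tau = 5 + 1*4 = 9
Posterior mean = (tau0*mu0 + n*tau*xbar) / posterior_precision
= (5*-8 + 1*4*8) / 9
= -8 / 9 = -0.8889

-0.8889


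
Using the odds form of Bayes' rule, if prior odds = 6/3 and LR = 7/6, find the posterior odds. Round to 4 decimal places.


Bayes' rule in odds form: posterior odds = prior odds * LR
= (6 * 7) / (3 * 6)
= 42/18 = 2.3333

2.3333


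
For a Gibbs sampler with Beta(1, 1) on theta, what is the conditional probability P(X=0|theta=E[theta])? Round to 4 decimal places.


E[theta] = 1/(1+1) = 0.5
P(X=0|theta) = 1 - theta = 0.5

0.5


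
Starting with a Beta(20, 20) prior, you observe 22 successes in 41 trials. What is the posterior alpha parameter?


For a Beta-Binomial conjugate model:
Posterior alpha = prior alpha + number of successes
= 20 + 22 = 42

42


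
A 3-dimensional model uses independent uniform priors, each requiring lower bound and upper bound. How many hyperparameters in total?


Per parameter: 2 (lower bound and upper bound).
Total = 3 * 2 = 6

6


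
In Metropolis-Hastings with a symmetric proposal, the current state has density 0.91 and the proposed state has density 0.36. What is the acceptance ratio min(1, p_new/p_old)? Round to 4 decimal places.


Ratio = p_new / p_old = 0.36 / 0.91 = 0.3956
Acceptance = min(1, 0.3956) = 0.3956

0.3956


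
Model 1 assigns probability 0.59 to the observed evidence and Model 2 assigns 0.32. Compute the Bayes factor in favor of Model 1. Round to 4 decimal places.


BF = P(data|M1) / P(data|M2)
= 0.59 / 0.32 = 1.8437

1.8437


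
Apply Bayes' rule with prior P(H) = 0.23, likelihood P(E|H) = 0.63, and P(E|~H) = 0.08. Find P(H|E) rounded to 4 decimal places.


Step 1: Compute marginal P(E) = P(E|H)P(H) + P(E|~H)P(~H)
= 0.63*0.23 + 0.08*0.77 = 0.2065
Step 2: P(H|E) = P(E|H)P(H)/P(E) = 0.1449/0.2065
= 0.7017

0.7017


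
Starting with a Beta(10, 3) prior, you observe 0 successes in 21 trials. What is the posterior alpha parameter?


For a Beta-Binomial conjugate model:
Posterior alpha = prior alpha + number of successes
= 10 + 0 = 10

10


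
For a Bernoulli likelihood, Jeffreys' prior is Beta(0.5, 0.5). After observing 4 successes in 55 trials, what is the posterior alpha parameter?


Jeffreys' prior for Bernoulli is Beta(0.5, 0.5).
Posterior is Beta(0.5 + k, 0.5 + n - k).
Posterior alpha = 0.5 + k = 0.5 + 4 = 4.5

4.5


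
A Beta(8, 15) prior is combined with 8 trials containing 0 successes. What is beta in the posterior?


In conjugate updating:
beta_posterior = beta_prior + (n - k)
= 15 + (8 - 0)
= 15 + 8 = 23

23


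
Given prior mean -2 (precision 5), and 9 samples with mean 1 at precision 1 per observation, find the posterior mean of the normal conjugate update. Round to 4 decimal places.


The posterior mean is a precision-weighted average of prior and data.
Post. prec. = 5 + 9 = 14
Post. mean = (-10 + 9)/14 = -1/14 = -0.0714

-0.0714


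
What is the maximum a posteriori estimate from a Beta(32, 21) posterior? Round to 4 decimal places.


The MAP estimate equals the mode of the distribution.
Mode of Beta(a,b) = (a-1)/(a+b-2)
= 31/51
= 0.6078

0.6078


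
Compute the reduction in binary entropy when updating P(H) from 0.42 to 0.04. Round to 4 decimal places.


H_before = -p*log2(p) - (1-p)*log2(1-p) for p=0.42: 0.9815
H_after for p=0.04: 0.2423
Reduction = 0.9815 - 0.2423 = 0.7392

0.7392


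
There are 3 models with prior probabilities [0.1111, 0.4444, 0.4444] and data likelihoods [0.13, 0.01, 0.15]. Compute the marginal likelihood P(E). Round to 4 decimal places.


P(E) = sum over models of P(M_i) * P(E|M_i)
= 0.1111*0.13 + 0.4444*0.01 + 0.4444*0.15
= 0.0855

0.0855


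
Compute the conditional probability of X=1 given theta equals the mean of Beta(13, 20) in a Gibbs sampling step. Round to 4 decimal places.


Mean of Beta(13, 20) = 0.3939
P(X=1 | theta=0.3939) = 0.3939

0.3939


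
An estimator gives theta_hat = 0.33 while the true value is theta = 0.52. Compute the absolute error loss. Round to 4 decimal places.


The absolute error loss is |theta_hat - theta|
= |0.33 - 0.52|
= 0.19

0.19


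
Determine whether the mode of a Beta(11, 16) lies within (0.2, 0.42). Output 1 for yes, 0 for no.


First find the mode: (a-1)/(a+b-2) = 0.4
Is 0.4 in (0.2, 0.42)? 1

1


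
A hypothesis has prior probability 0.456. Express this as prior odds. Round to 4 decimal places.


Odds = P(H) / P(not H) = 0.456 / 0.544
= 0.8382

0.8382


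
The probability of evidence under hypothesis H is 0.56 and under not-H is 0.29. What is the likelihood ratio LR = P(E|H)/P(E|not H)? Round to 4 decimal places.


LR = 0.56 / 0.29
= 1.931

1.931


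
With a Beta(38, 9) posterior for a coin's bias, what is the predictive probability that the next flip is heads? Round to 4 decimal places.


The predictive probability equals the posterior mean.
P(next = heads) = alpha / (alpha + beta)
= 38 / 47 = 0.8085

0.8085


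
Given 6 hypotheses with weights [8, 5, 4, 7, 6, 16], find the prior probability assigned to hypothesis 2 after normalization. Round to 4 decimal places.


To normalize, divide each weight by the sum of all weights.
Sum = 46
Prior(H2) = 5/46 = 0.1087

0.1087


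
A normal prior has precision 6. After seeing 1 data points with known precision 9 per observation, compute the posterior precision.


In the conjugate normal model, precisions add:
tau_posterior = tau_prior + n * tau_data
= 6 + 1*9 = 15

15


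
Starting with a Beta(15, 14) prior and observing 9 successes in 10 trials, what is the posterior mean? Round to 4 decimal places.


Posterior parameters: alpha = 15 + 9 = 24
beta = 14 + 1 = 15
Posterior mean = alpha / (alpha + beta) = 24 / 39
= 0.6154

0.6154


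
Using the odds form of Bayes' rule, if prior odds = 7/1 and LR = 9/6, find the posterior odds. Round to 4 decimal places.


Bayes' rule in odds form: posterior odds = prior odds * LR
= (7 * 9) / (1 * 6)
= 63/6 = 10.5

10.5


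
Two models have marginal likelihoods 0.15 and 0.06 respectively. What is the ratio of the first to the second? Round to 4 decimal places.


Evidence ratio = 0.15 / 0.06
= 2.5

2.5


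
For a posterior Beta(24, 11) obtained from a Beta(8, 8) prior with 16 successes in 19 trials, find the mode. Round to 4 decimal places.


Mode = (alpha - 1) / (alpha + beta - 2)
= 23 / 33
= 0.697

0.697


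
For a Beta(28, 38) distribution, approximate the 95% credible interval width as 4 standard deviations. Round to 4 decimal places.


Variance of Beta(a,b) = ab / ((a+b)^2 * (a+b+1))
= 28*38 / ((66)^2 * 67)
= 0.0036
SD = sqrt(0.0036) = 0.0604
Width = 4 * SD = 0.2415

0.2415


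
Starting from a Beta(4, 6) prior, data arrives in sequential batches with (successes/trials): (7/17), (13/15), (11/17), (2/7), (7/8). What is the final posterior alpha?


In sequential Bayesian updating, we sum all successes.
Total successes = 40
Final alpha = 4 + 40 = 44

44


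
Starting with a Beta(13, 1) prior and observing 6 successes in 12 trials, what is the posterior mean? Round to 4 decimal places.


Posterior parameters: alpha = 13 + 6 = 19
beta = 1 + 6 = 7
Posterior mean = alpha / (alpha + beta) = 19 / 26
= 0.7308

0.7308


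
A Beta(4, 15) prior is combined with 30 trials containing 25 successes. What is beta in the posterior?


In conjugate updating:
beta_posterior = beta_prior + (n - k)
= 15 + (30 - 25)
= 15 + 5 = 20

20


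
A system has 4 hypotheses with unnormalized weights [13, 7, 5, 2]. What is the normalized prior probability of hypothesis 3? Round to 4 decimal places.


The normalized prior is the weight divided by the total.
Total weight = 27
P(H3) = 5 / 27 = 0.1852

0.1852


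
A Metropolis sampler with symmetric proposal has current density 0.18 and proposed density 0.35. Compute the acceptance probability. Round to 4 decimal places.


For symmetric proposals, acceptance = min(1, pi(x*)/pi(x))
= min(1, 0.35/0.18)
= min(1, 1.9444) = 1.0

1.0


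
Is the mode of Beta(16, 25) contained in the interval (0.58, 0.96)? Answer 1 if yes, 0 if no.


Mode = (a-1)/(a+b-2) = 15/39 = 0.3846
Interval: (0.58, 0.96)
Contains mode? 0

0


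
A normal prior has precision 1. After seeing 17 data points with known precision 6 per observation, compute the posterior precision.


In the conjugate normal model, precisions add:
tau_posterior = tau_prior + n * tau_data
= 1 + 17*6 = 103

103


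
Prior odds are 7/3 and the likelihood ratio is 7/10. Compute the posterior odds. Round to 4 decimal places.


Posterior odds = prior odds * likelihood ratio
= (7/3) * (7/10)
= 49 / 30
= 1.6333

1.6333


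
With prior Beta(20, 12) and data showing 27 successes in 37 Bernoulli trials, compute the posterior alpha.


Conjugate update: alpha_posterior = alpha_prior + k
= 20 + 27 = 47

47


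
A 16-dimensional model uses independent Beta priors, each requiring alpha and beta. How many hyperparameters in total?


Per parameter: 2 (alpha and beta).
Total = 16 * 2 = 32

32


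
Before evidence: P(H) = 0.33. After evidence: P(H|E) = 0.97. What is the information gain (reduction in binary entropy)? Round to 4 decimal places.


Prior entropy = 0.9149
Posterior entropy = 0.1944
Information gain = 0.9149 - 0.1944 = 0.7205

0.7205


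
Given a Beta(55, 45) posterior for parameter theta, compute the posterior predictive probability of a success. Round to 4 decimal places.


For a Beta-Bernoulli model, the predictive probability is the mean:
P(success) = 55/(55+45) = 55/100 = 0.55

0.55


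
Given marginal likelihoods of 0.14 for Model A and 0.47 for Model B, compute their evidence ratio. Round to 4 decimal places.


Ratio = ML(A) / ML(B) = 0.14/0.47
= 0.2979

0.2979


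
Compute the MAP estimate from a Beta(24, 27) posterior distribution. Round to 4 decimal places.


MAP = mode of Beta distribution
= (alpha - 1)/(alpha + beta - 2)
= (24-1)/(24+27-2)
= 23/49 = 0.4694

0.4694


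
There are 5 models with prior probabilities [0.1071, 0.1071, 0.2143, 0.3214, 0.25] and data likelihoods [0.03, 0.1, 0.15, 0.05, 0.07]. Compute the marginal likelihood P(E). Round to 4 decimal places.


P(E) = sum over models of P(M_i) * P(E|M_i)
= 0.1071*0.03 + 0.1071*0.1 + 0.2143*0.15 + 0.3214*0.05 + 0.25*0.07
= 0.0796

0.0796


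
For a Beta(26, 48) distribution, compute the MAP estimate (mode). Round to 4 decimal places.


MAP = mode = (a-1)/(a+b-2)
= (26-1)/(26+48-2)
= 25/72 = 0.3472

0.3472


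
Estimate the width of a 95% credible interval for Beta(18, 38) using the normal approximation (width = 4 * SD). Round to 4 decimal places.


For Beta(a,b): Var = ab/((a+b)^2(a+b+1))
Var = 0.0038, SD = 0.0619
Approximate 95% CI width = 4 * 0.0619 = 0.2474

0.2474


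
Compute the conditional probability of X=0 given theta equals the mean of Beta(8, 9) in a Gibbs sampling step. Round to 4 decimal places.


Mean of Beta(8, 9) = 0.4706
P(X=0 | theta=0.4706) = 0.5294

0.5294


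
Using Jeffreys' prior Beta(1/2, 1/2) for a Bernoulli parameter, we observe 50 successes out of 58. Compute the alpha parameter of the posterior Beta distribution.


Conjugate update: Beta(0.5 + k, 0.5 + n - k).
k = 50, n - k = 8
Posterior alpha = 0.5 + k = 0.5 + 50 = 50.5

50.5


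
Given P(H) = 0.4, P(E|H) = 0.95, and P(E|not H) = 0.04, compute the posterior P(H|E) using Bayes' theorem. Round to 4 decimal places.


By Bayes' theorem: P(H|E) = P(E|H)*P(H) / P(E)
P(E) = P(E|H)*P(H) + P(E|not H)*P(not H)
P(E) = 0.95*0.4 + 0.04*0.6 = 0.404
P(H|E) = 0.95*0.4 / 0.404 = 0.9406

0.9406


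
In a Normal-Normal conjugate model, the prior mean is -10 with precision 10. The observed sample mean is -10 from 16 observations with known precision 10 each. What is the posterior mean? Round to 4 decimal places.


Posterior precision = tau0 + n*tau = 10 + 16*10 = 170
Posterior mean = (tau0*mu0 + n*tau*xbar) / posterior_precision
= (10*-10 + 16*10*-10) / 170
= -1700 / 170 = -10.0

-10.0


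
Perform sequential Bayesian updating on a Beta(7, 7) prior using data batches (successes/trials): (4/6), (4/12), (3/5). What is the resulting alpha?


Accumulate successes: 11
Posterior alpha = prior alpha + sum of successes
= 7 + 11 = 18

18


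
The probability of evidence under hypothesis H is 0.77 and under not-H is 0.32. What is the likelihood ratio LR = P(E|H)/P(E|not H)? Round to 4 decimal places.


LR = 0.77 / 0.32
= 2.4062

2.4062


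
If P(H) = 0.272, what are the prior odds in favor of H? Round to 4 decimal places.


Prior odds = P(H) / (1 - P(H))
= 0.272 / 0.728
= 0.3736

0.3736


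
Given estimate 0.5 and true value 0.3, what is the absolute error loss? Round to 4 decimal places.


Absolute error = |estimate - true|
= |0.2| = 0.2

0.2


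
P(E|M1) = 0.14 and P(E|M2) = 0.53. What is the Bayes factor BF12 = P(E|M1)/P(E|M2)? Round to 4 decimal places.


Bayes factor BF12 = P(E|M1) / P(E|M2)
= 0.14 / 0.53
= 0.2642

0.2642


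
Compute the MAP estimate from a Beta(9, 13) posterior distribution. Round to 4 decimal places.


MAP = mode of Beta distribution
= (alpha - 1)/(alpha + beta - 2)
= (9-1)/(9+13-2)
= 8/20 = 0.4

0.4


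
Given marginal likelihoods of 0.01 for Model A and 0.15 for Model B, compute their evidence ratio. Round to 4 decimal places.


Ratio = ML(A) / ML(B) = 0.01/0.15
= 0.0667

0.0667


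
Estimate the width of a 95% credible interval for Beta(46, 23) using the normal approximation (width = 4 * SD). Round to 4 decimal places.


For Beta(a,b): Var = ab/((a+b)^2(a+b+1))
Var = 0.0032, SD = 0.0563
Approximate 95% CI width = 4 * 0.0563 = 0.2254

0.2254


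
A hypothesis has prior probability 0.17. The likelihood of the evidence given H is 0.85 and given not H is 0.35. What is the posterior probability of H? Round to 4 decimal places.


Using Bayes' theorem:
P(E) = 0.17 * 0.85 + 0.83 * 0.35
P(E) = 0.435
P(H|E) = (0.17 * 0.85) / 0.435 = 0.3322

0.3322


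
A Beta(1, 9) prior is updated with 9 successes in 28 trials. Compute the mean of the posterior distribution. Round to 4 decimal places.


After update: Beta(10, 28)
Mean = 10 / (10 + 28) = 10 / 38
= 0.2632

0.2632


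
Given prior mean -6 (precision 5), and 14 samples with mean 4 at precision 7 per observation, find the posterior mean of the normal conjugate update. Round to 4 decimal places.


The posterior mean is a precision-weighted average of prior and data.
Post. prec. = 5 + 98 = 103
Post. mean = (-30 + 392)/103 = 362/103 = 3.5146

3.5146


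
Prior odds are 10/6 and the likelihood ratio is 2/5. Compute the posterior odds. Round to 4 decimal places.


Posterior odds = prior odds * likelihood ratio
= (10/6) * (2/5)
= 20 / 30
= 0.6667

0.6667


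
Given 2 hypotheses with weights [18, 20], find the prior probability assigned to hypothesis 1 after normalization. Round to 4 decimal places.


To normalize, divide each weight by the sum of all weights.
Sum = 38
Prior(H1) = 18/38 = 0.4737

0.4737


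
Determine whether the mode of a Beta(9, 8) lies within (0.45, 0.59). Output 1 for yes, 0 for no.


First find the mode: (a-1)/(a+b-2) = 0.5333
Is 0.5333 in (0.45, 0.59)? 1

1


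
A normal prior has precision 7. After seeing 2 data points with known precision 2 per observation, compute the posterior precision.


In the conjugate normal model, precisions add:
tau_posterior = tau_prior + n * tau_data
= 7 + 2*2 = 11

11


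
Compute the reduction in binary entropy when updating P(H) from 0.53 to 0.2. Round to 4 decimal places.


H_before = -p*log2(p) - (1-p)*log2(1-p) for p=0.53: 0.9974
H_after for p=0.2: 0.7219
Reduction = 0.9974 - 0.7219 = 0.2755

0.2755


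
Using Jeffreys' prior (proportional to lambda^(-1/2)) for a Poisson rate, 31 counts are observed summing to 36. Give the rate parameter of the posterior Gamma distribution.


Conjugate update: Gamma(prior_shape + S, prior_rate + n).
Prior shape = 0.5, prior rate = 0.
Posterior rate = 0 + n = 31

31.0


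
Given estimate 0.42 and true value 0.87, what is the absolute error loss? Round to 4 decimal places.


Absolute error = |estimate - true|
= |-0.45| = 0.45

0.45


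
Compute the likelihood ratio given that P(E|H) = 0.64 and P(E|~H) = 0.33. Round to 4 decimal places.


LR = P(E|H) / P(E|~H)
= 0.64 / 0.33 = 1.9394

1.9394


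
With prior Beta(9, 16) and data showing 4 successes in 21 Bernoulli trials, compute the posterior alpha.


Conjugate update: alpha_posterior = alpha_prior + k
= 9 + 4 = 13

13


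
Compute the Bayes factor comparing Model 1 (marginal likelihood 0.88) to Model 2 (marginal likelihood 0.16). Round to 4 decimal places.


BF12 = marginal likelihood of M1 / marginal likelihood of M2
= 0.88/0.16
= 5.5

5.5


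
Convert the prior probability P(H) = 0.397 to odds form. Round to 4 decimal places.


P(not H) = 1 - 0.397 = 0.603
Odds = 0.397 / 0.603 = 0.6584

0.6584


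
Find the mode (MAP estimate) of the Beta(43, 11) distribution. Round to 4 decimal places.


For Beta(a,b) with a,b > 1:
Mode = (a-1)/(a+b-2) = (43-1)/(54-2)
= 42/52 = 0.8077

0.8077


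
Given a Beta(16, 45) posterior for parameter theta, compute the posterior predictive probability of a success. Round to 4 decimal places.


For a Beta-Bernoulli model, the predictive probability is the mean:
P(success) = 16/(16+45) = 16/61 = 0.2623

0.2623


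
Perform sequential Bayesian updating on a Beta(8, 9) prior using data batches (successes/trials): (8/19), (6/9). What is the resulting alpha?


Accumulate successes: 14
Posterior alpha = prior alpha + sum of successes
= 8 + 14 = 22

22


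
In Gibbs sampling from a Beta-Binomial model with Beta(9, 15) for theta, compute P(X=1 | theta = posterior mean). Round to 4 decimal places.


Posterior mean = alpha/(alpha+beta) = 9/24 = 0.375
P(X=1|theta=mean) = theta = 0.375

0.375


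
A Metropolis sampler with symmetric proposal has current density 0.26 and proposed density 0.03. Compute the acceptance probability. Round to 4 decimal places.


For symmetric proposals, acceptance = min(1, pi(x*)/pi(x))
= min(1, 0.03/0.26)
= min(1, 0.1154) = 0.1154

0.1154


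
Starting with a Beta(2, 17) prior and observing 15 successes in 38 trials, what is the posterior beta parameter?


Posterior beta = prior beta + failures
Failures = 38 - 15 = 23
beta_post = 17 + 23 = 40

40


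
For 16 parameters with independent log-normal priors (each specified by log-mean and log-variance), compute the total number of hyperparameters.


A log-normal prior has 2 hyperparameters per parameter.
Total = 16 * 2 = 32

32


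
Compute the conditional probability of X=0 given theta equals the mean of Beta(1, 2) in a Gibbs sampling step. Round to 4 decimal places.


Mean of Beta(1, 2) = 0.3333
P(X=0 | theta=0.3333) = 0.6667

0.6667


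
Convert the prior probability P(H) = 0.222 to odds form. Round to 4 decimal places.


P(not H) = 1 - 0.222 = 0.778
Odds = 0.222 / 0.778 = 0.2853

0.2853


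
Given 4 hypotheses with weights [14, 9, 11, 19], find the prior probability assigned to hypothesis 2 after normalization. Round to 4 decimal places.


To normalize, divide each weight by the sum of all weights.
Sum = 53
Prior(H2) = 9/53 = 0.1698

0.1698


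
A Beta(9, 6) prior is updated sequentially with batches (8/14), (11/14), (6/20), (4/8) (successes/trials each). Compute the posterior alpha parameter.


Sequential conjugate updating is equivalent to a single batch update.
Total successes across all batches = 29
alpha_posterior = alpha_prior + total_successes = 9 + 29
= 38

38


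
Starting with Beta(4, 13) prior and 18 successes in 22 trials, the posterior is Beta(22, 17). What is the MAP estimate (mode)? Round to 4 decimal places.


The mode of Beta(a, b) when a > 1 and b > 1 is (a-1)/(a+b-2)
= (22 - 1) / (22 + 17 - 2)
= 21 / 37
= 0.5676

0.5676


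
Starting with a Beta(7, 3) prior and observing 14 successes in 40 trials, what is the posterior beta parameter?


Posterior beta = prior beta + failures
Failures = 40 - 14 = 26
beta_post = 3 + 26 = 29

29


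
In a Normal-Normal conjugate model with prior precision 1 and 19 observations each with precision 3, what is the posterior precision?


Posterior precision = prior precision + n * observation precision
= 1 + 19 * 3
= 1 + 57 = 58

58


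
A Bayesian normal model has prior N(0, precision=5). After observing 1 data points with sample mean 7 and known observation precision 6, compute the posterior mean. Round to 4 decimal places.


Posterior mean = (prior_precision * prior_mean + n * data_precision * data_mean) / (prior_precision + n * data_precision)
Numerator = 5*0 + 1*6*7 = 42
Denominator = 5 + 1*6 = 11
Posterior mean = 3.8182

3.8182


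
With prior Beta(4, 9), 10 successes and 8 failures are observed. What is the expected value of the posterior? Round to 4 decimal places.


Posterior = Beta(14, 17)
E[theta] = alpha/(alpha+beta)
= 14/31 = 0.4516

0.4516


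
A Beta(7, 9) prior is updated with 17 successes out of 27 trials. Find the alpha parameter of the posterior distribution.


In the Beta-Binomial conjugate update:
alpha_post = alpha_prior + successes
= 7 + 17
= 24

24


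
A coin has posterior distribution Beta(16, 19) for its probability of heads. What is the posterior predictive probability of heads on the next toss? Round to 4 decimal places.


Posterior predictive = E[theta] = alpha/(alpha+beta)
= 16/35
= 0.4571

0.4571


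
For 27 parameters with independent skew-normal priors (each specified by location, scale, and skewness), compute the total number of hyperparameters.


A skew-normal prior has 3 hyperparameters per parameter.
Total = 27 * 3 = 81

81


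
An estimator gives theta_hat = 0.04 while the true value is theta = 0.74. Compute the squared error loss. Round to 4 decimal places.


The squared error loss is (theta_hat - theta)^2
= (0.04 - 0.74)^2
= (-0.7)^2 = 0.49

0.49


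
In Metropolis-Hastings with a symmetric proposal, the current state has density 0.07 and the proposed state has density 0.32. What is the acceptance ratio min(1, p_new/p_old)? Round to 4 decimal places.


Ratio = p_new / p_old = 0.32 / 0.07 = 4.5714
Acceptance = min(1, 4.5714) = 1.0

1.0


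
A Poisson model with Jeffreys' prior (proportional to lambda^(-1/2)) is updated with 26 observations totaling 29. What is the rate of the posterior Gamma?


Posterior = Gamma(0.5 + S, n)
= Gamma(0.5 + 29, 26)
Posterior rate = 0 + n = 26

26.0


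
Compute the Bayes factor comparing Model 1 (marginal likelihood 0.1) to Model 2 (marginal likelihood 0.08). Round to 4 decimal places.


BF12 = marginal likelihood of M1 / marginal likelihood of M2
= 0.1/0.08
= 1.25

1.25


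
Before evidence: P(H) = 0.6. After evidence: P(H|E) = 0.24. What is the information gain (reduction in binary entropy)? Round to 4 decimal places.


Prior entropy = 0.971
Posterior entropy = 0.795
Information gain = 0.971 - 0.795 = 0.1759

0.1759


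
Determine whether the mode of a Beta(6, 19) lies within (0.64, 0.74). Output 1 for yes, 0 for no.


First find the mode: (a-1)/(a+b-2) = 0.2174
Is 0.2174 in (0.64, 0.74)? 0

0


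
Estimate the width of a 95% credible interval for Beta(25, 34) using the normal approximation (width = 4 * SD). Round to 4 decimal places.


For Beta(a,b): Var = ab/((a+b)^2(a+b+1))
Var = 0.0041, SD = 0.0638
Approximate 95% CI width = 4 * 0.0638 = 0.2552

0.2552


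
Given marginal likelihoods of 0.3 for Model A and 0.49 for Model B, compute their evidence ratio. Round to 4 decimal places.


Ratio = ML(A) / ML(B) = 0.3/0.49
= 0.6122

0.6122


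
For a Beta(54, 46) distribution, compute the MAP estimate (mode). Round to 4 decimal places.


MAP = mode = (a-1)/(a+b-2)
= (54-1)/(54+46-2)
= 53/98 = 0.5408

0.5408


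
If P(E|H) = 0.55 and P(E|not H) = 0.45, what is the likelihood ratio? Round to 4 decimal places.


Likelihood ratio = P(E|H) / P(E|not H)
= 0.55 / 0.45
= 1.2222

1.2222


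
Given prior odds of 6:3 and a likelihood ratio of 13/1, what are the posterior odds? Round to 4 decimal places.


Posterior odds = prior odds * LR
Prior odds = 6/3 = 2.0
LR = 13/1 = 13.0
Posterior odds = 2.0 * 13.0 = 26.0

26.0


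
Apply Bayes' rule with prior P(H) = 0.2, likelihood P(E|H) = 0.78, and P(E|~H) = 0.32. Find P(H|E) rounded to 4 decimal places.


Step 1: Compute marginal P(E) = P(E|H)P(H) + P(E|~H)P(~H)
= 0.78*0.2 + 0.32*0.8 = 0.412
Step 2: P(H|E) = P(E|H)P(H)/P(E) = 0.156/0.412
= 0.3786

0.3786


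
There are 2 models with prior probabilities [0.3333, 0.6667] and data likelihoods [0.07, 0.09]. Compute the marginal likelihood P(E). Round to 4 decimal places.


P(E) = sum over models of P(M_i) * P(E|M_i)
= 0.3333*0.07 + 0.6667*0.09
= 0.0833

0.0833


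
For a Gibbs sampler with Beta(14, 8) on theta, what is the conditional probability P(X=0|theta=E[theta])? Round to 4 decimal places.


E[theta] = 14/(14+8) = 0.6364
P(X=0|theta) = 1 - theta = 0.3636

0.3636


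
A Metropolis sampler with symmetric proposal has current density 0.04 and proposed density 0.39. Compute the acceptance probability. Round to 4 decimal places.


For symmetric proposals, acceptance = min(1, pi(x*)/pi(x))
= min(1, 0.39/0.04)
= min(1, 9.75) = 1.0

1.0


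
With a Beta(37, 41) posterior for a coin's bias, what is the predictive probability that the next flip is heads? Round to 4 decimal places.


The predictive probability equals the posterior mean.
P(next = heads) = alpha / (alpha + beta)
= 37 / 78 = 0.4744

0.4744


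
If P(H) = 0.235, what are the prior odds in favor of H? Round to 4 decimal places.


Prior odds = P(H) / (1 - P(H))
= 0.235 / 0.765
= 0.3072

0.3072


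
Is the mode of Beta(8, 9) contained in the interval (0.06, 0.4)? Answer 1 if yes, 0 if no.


Mode = (a-1)/(a+b-2) = 7/15 = 0.4667
Interval: (0.06, 0.4)
Contains mode? 0

0


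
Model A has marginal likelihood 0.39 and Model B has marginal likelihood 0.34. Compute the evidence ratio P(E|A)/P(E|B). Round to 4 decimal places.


Evidence ratio = P(E|A) / P(E|B)
= 0.39 / 0.34
= 1.1471

1.1471


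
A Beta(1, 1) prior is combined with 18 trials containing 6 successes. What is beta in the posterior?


In conjugate updating:
beta_posterior = beta_prior + (n - k)
= 1 + (18 - 6)
= 1 + 12 = 13

13


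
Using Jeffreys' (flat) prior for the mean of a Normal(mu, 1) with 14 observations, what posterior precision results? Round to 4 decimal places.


Flat prior means prior precision is 0.
Posterior precision = n / sigma^2 = 14/1 = 14.0

14.0


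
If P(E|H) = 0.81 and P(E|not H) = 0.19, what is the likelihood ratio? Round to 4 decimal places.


Likelihood ratio = P(E|H) / P(E|not H)
= 0.81 / 0.19
= 4.2632

4.2632


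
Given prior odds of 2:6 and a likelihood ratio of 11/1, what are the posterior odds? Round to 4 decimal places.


Posterior odds = prior odds * LR
Prior odds = 2/6 = 0.3333
LR = 11/1 = 11.0
Posterior odds = 0.3333 * 11.0 = 3.6667

3.6667


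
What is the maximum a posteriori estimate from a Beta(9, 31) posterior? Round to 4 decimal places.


The MAP estimate equals the mode of the distribution.
Mode of Beta(a,b) = (a-1)/(a+b-2)
= 8/38
= 0.2105

0.2105


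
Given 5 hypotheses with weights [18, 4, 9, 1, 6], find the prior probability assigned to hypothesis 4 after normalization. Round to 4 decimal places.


To normalize, divide each weight by the sum of all weights.
Sum = 38
Prior(H4) = 1/38 = 0.0263

0.0263


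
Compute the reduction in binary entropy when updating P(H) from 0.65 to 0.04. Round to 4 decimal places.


H_before = -p*log2(p) - (1-p)*log2(1-p) for p=0.65: 0.9341
H_after for p=0.04: 0.2423
Reduction = 0.9341 - 0.2423 = 0.6918

0.6918


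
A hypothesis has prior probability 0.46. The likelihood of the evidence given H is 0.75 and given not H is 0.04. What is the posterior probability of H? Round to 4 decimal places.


Using Bayes' theorem:
P(E) = 0.46 * 0.75 + 0.54 * 0.04
P(E) = 0.3666
P(H|E) = (0.46 * 0.75) / 0.3666 = 0.9411

0.9411


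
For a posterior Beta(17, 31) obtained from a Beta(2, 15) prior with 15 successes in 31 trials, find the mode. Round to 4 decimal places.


Mode = (alpha - 1) / (alpha + beta - 2)
= 16 / 46
= 0.3478

0.3478


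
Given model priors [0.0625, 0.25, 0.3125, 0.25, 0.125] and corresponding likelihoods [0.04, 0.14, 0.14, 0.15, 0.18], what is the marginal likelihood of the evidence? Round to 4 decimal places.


P(E) = sum_i P(M_i) P(E|M_i)
= 0.0025 + 0.035 + 0.0438 + 0.0375 + 0.0225
= 0.1413

0.1413


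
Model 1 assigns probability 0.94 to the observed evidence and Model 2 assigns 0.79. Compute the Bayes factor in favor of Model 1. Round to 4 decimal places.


BF = P(data|M1) / P(data|M2)
= 0.94 / 0.79 = 1.1899

1.1899


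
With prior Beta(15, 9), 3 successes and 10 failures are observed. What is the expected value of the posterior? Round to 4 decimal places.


Posterior = Beta(18, 19)
E[theta] = alpha/(alpha+beta)
= 18/37 = 0.4865

0.4865


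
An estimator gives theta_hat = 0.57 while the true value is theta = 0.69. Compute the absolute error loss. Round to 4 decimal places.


The absolute error loss is |theta_hat - theta|
= |0.57 - 0.69|
= 0.12

0.12


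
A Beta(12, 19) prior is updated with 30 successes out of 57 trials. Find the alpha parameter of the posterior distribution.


In the Beta-Binomial conjugate update:
alpha_post = alpha_prior + successes
= 12 + 30
= 42

42


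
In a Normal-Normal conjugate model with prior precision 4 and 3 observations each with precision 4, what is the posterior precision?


Posterior precision = prior precision + n * observation precision
= 4 + 3 * 4
= 4 + 12 = 16

16


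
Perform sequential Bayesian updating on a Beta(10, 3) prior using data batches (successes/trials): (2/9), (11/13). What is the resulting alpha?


Accumulate successes: 13
Posterior alpha = prior alpha + sum of successes
= 10 + 13 = 23

23


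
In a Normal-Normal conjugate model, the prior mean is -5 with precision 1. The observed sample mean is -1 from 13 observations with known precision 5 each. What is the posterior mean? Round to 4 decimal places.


Posterior precision = tau0 + n*tau = 1 + 13*5 = 66
Posterior mean = (tau0*mu0 + n*tau*xbar) / posterior_precision
= (1*-5 + 13*5*-1) / 66
= -70 / 66 = -1.0606

-1.0606


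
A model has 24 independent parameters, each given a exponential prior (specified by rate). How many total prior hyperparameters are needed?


Each exponential prior needs 1 hyperparameter (rate).
Total = 1 * 24 = 24

24


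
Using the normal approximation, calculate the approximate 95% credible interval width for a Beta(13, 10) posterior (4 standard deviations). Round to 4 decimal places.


Var(Beta) = 13*10/(23^2 * 24) = 0.0102
SD = 0.1012
Width ~ 4*SD = 0.4048

0.4048


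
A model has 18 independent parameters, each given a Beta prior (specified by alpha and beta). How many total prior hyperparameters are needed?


Each Beta prior needs 2 hyperparameters (alpha and beta).
Total = 2 * 18 = 36

36


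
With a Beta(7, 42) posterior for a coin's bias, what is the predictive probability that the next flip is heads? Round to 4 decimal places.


The predictive probability equals the posterior mean.
P(next = heads) = alpha / (alpha + beta)
= 7 / 49 = 0.1429

0.1429


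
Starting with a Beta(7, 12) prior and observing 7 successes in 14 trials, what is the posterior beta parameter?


Posterior beta = prior beta + failures
Failures = 14 - 7 = 7
beta_post = 12 + 7 = 19

19


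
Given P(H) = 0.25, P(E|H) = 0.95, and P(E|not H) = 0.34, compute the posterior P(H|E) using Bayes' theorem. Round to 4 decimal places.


By Bayes' theorem: P(H|E) = P(E|H)*P(H) / P(E)
P(E) = P(E|H)*P(H) + P(E|not H)*P(not H)
P(E) = 0.95*0.25 + 0.34*0.75 = 0.4925
P(H|E) = 0.95*0.25 / 0.4925 = 0.4822

0.4822


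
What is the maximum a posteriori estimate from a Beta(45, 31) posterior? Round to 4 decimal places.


The MAP estimate equals the mode of the distribution.
Mode of Beta(a,b) = (a-1)/(a+b-2)
= 44/74
= 0.5946

0.5946


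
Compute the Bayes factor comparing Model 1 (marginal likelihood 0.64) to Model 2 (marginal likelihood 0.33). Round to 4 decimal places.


BF12 = marginal likelihood of M1 / marginal likelihood of M2
= 0.64/0.33
= 1.9394

1.9394


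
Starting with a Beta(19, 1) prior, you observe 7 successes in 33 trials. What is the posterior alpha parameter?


For a Beta-Binomial conjugate model:
Posterior alpha = prior alpha + number of successes
= 19 + 7 = 26

26


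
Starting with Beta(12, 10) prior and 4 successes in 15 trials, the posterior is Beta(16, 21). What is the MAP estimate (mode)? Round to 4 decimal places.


The mode of Beta(a, b) when a > 1 and b > 1 is (a-1)/(a+b-2)
= (16 - 1) / (16 + 21 - 2)
= 15 / 35
= 0.4286

0.4286
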